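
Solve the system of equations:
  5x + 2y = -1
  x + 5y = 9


Using Cramer's rule:
Determinant D = (5)(5) - (1)(2) = 25 - 2 = 23
Dx = (-1)(5) - (9)(2) = -5 - 18 = -23
Dy = (5)(9) - (1)(-1) = 45 + 1 = 46
x = Dx/D = -23/23 = -1
y = Dy/D = 46/23 = 2

x = -1, y = 2


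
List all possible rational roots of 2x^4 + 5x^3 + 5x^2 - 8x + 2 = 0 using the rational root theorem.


Rational root theorem: possible roots are ±p/q where:
  p divides the constant term (2): p ∈ {1, 2}
  q divides the leading coefficient (2): q ∈ {1, 2}

All possible rational roots: -2, -1, -1/2, 1/2, 1, 2

-2, -1, -1/2, 1/2, 1, 2


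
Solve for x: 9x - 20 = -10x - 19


Starting with: 9x - 20 = -10x - 19
Move all x terms to left: (9 + 10)x = -19 + 20
Simplify: 19x = 1
Divide both sides by 19: x = 1/19

x = 1/19


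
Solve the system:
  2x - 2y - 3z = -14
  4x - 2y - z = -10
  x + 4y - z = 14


Using Cramer's rule. Expand each determinant along the first row.
D  = 2*[(-2)*(-1) - (-1)*4] - (-2)*[4*(-1) - (-1)*1] + (-3)*[4*4 - (-2)*1]
  = 2*(6) - (-2)*(-3) + (-3)*(18) = -48
Dx = (-14)*[(-2)*(-1) - (-1)*4] - (-2)*[(-10)*(-1) - (-1)*14] + (-3)*[(-10)*4 - (-2)*14]
  = (-14)*(6) - (-2)*(24) + (-3)*(-12) = 0
Dy = 2*[(-10)*(-1) - (-1)*14] - (-14)*[4*(-1) - (-1)*1] + (-3)*[4*14 - (-10)*1]
  = 2*(24) - (-14)*(-3) + (-3)*(66) = -192
Dz = 2*[(-2)*14 - (-10)*4] - (-2)*[4*14 - (-10)*1] + (-14)*[4*4 - (-2)*1]
  = 2*(12) - (-2)*(66) + (-14)*(18) = -96
x = Dx/D = 0/-48 = 0, y = Dy/D = -192/-48 = 4, z = Dz/D = -96/-48 = 2
Check eq1: (2)(0) + (-2)(4) + (-3)(2) = -14 = -14 ✓
Check eq2: (4)(0) + (-2)(4) + (-1)(2) = -10 = -10 ✓
Check eq3: (1)(0) + (4)(4) + (-1)(2) = 14 = 14 ✓

x = 0, y = 4, z = 2


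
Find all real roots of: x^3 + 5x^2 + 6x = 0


The constant term is 0, so x = 0 is a root. Factor out x:
  x(x^2 + 5x + 6) = 0
Solve the quadratic x^2 + 5x + 6 = 0: discriminant = 5^2 - 4(1)(6) = 25 - 24 = 1.
sqrt(1) = 1, so x = (-5 ± 1)/2: x = -2 or x = -3.

x = -3, x = -2, x = 0


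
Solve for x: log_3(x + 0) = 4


Convert to exponential form: x + 0 = 3^4 = 81
x = 81 - 0 = 81
Check: log_3(81 + 0) = log_3(81) = log_3(81) = 4 ✓

x = 81


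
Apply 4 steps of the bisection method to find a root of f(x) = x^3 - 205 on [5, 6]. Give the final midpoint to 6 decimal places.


f(x) = x^3 - 205
f(5) = -80 < 0
f(6) = 11 > 0

Step 1: midpoint = (5.000000 + 6.000000)/2 = 5.500000
  f(5.500000) = -38.625000
  f(mid) < 0, so root is in [5.500000, 6.000000]

Step 2: midpoint = (5.500000 + 6.000000)/2 = 5.750000
  f(5.750000) = -14.890625
  f(mid) < 0, so root is in [5.750000, 6.000000]

Step 3: midpoint = (5.750000 + 6.000000)/2 = 5.875000
  f(5.875000) = -2.220703
  f(mid) < 0, so root is in [5.875000, 6.000000]

Step 4: midpoint = (5.875000 + 6.000000)/2 = 5.937500
  f(5.937500) = 4.320068
  f(mid) > 0, so root is in [5.875000, 5.937500]

midpoint = 5.937500


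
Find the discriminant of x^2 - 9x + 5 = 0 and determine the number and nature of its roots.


For ax^2 + bx + c = 0, discriminant D = b^2 - 4ac
Here a = 1, b = -9, c = 5
D = (-9)^2 - 4(1)(5) = 81 - 20 = 61

D = 61 > 0 but not a perfect square
The equation has 2 distinct real irrational roots.

Discriminant = 61, 2 distinct real irrational roots


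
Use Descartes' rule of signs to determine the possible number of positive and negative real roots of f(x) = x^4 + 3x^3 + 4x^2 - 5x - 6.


Descartes' rule of signs:

For positive roots, count sign changes in f(x) = x^4 + 3x^3 + 4x^2 - 5x - 6:
Signs of coefficients: +, +, +, -, -
Number of sign changes: 1
Possible positive real roots: 1

For negative roots, examine f(-x) = x^4 - 3x^3 + 4x^2 + 5x - 6:
Signs of coefficients: +, -, +, +, -
Number of sign changes: 3
Possible negative real roots: 3, 1

Positive roots: 1; Negative roots: 3 or 1


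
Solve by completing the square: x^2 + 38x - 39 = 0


Start: x^2 + 38x - 39 = 0
Move constant: x^2 + 38x = 39
Half of 38 is 19, squared is 361
Add 361 to both sides: x^2 + 38x + 361 = 400
(x + 19)^2 = 400
x + 19 = ±20
x = -19 + 20 = 1 or x = -19 - 20 = -39

x = -39, x = 1


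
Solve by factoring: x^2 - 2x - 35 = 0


We need two numbers that multiply to -35 and add to -2.
Those numbers are -7 and 5 (since (-7) * 5 = -35 and (-7) + 5 = -2).
So x^2 - 2x - 35 = (x - 7)(x + 5) = 0
Setting each factor to zero: x = 7 or x = -5

x = -5, x = 7


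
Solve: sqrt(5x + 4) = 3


Square both sides: 5x + 4 = 3^2 = 9
5x = 9 - 4 = 5
x = 1
Check: sqrt(5*1 + 4) = sqrt(9) = 3 ✓

x = 1


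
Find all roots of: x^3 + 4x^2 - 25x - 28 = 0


Let p(x) = x^3 + 4x^2 - 25x - 28. By the rational root theorem (leading coefficient 1), any rational root is an integer divisor of 28: try ±1, ±2, ... in turn.
Test x = 1: value = -48 ≠ 0.
Test x = -1: value = 0 ✓, so (x + 1) is a factor.
Synthetic division by (x + 1): bring down 1; 1(-1) + 4 = 3; 3(-1) - 25 = -28; (-28)(-1) - 28 = 0 → quotient x^2 + 3x - 28, remainder 0.
Solve the quadratic x^2 + 3x - 28 = 0: discriminant = 3^2 - 4(1)(-28) = 9 + 112 = 121.
sqrt(121) = 11, so x = (-3 ± 11)/2: x = 4 or x = -7.
Collecting all roots found:

x = -7, x = -1, x = 4


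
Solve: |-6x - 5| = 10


An absolute value equation |expr| = 10 gives two cases:
Case 1: -6x - 5 = 10
  -6x = 15, so x = -5/2
Case 2: -6x - 5 = -10
  -6x = -5, so x = 5/6

x = -5/2, x = 5/6


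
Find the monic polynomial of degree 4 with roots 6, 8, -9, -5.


A monic polynomial with roots 6, 8, -9, -5 is:
p(x) = (x - 6)(x - 8)(x + 9)(x + 5)
After multiplying by (x - 6): x - 6
After multiplying by (x - 8): x^2 - 14x + 48
After multiplying by (x + 9): x^3 - 5x^2 - 78x + 432
After multiplying by (x + 5): x^4 - 103x^2 + 42x + 2160

x^4 - 103x^2 + 42x + 2160


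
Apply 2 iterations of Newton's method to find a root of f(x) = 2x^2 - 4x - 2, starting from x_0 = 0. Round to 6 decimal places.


Newton's method: x_(n+1) = x_n - f(x_n)/f'(x_n)
f(x) = 2x^2 - 4x - 2
f'(x) = 4x - 4

Iteration 1:
  f(0.000000) = -2.000000
  f'(0.000000) = -4.000000
  x_1 = 0.000000 - (-2.000000)/(-4.000000) = -0.500000

Iteration 2:
  f(-0.500000) = 0.500000
  f'(-0.500000) = -6.000000
  x_2 = -0.500000 - (0.500000)/(-6.000000) = -0.416667

x_2 = -0.416667


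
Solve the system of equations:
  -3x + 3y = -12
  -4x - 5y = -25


Using Cramer's rule:
Determinant D = (-3)(-5) - (-4)(3) = 15 + 12 = 27
Dx = (-12)(-5) - (-25)(3) = 60 + 75 = 135
Dy = (-3)(-25) - (-4)(-12) = 75 - 48 = 27
x = Dx/D = 135/27 = 5
y = Dy/D = 27/27 = 1

x = 5, y = 1


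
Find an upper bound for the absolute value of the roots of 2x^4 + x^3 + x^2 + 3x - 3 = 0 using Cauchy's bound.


Cauchy's bound: all roots r satisfy |r| <= 1 + max(|a_i/a_n|) for i = 0,...,n-1
where a_n is the leading coefficient.

Coefficients: [2, 1, 1, 3, -3]
Leading coefficient a_n = 2
Ratios |a_i/a_n|: 1/2, 1/2, 3/2, 3/2
Maximum ratio: 3/2
Cauchy's bound: |r| <= 1 + 3/2 = 5/2

Upper bound = 5/2


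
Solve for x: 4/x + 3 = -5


Subtract 3 from both sides: 4/x = -8
Multiply both sides by x: 4 = -8 * x
Divide by -8: x = -1/2

x = -1/2


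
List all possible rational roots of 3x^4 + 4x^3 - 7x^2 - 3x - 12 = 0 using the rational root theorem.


Rational root theorem: possible roots are ±p/q where:
  p divides the constant term (-12): p ∈ {1, 2, 3, 4, 6, 12}
  q divides the leading coefficient (3): q ∈ {1, 3}

All possible rational roots: -12, -6, -4, -3, -2, -4/3, -1, -2/3, -1/3, 1/3, 2/3, 1, 4/3, 2, 3, 4, 6, 12

-12, -6, -4, -3, -2, -4/3, -1, -2/3, -1/3, 1/3, 2/3, 1, 4/3, 2, 3, 4, 6, 12


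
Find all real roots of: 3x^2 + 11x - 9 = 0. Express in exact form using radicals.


Using the quadratic formula: x = (-b ± sqrt(b^2 - 4ac)) / (2a)
Here a = 3, b = 11, c = -9
Discriminant = b^2 - 4ac = 11^2 - 4(3)(-9) = 121 + 108 = 229
Since discriminant = 229 > 0, there are two real roots.
x = (-11 ± sqrt(229)) / 6
Numerically: x ≈ 0.6888 or x ≈ -4.3555

x = (-11 + sqrt(229)) / 6 or x = (-11 - sqrt(229)) / 6


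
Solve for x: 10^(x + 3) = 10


Express both sides with the same base.
10 = 10^1
Since the bases match, equate exponents: x + 3 = 1
So x = 1 - (3) = -2

x = -2


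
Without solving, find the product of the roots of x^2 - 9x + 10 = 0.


By Vieta's formulas for ax^2 + bx + c = 0:
  Sum of roots = -b/a
  Product of roots = c/a

Here a = 1, b = -9, c = 10
Sum = -(-9)/1 = 9
Product = 10/1 = 10

Product = 10


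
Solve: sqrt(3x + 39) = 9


Square both sides: 3x + 39 = 9^2 = 81
3x = 81 - 39 = 42
x = 14
Check: sqrt(3*14 + 39) = sqrt(81) = 9 ✓

x = 14


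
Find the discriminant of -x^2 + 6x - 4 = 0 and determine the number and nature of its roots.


For ax^2 + bx + c = 0, discriminant D = b^2 - 4ac
Here a = -1, b = 6, c = -4
D = (6)^2 - 4(-1)(-4) = 36 - 16 = 20

D = 20 > 0 but not a perfect square
The equation has 2 distinct real irrational roots.

Discriminant = 20, 2 distinct real irrational roots


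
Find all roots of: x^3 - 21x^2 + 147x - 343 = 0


Let p(x) = x^3 - 21x^2 + 147x - 343. By the rational root theorem (leading coefficient 1), any rational root is an integer divisor of 343: try ±1, ±2, ... in turn.
Test x = 1: value = -216 ≠ 0.
Test x = -1: value = -512 ≠ 0.
Test x = 7: value = 0 ✓, so (x - 7) is a factor.
Synthetic division by (x - 7): bring down 1; 1(7) - 21 = -14; (-14)(7) + 147 = 49; 49(7) - 343 = 0 → quotient x^2 - 14x + 49, remainder 0.
Solve the quadratic x^2 - 14x + 49 = 0: discriminant = (-14)^2 - 4(1)(49) = 196 - 196 = 0.
Discriminant = 0, so a double root: x = 14/2 = 7.
Collecting all roots found:

x = 7 (multiplicity 3)


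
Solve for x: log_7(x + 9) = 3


Convert to exponential form: x + 9 = 7^3 = 343
x = 343 - 9 = 334
Check: log_7(334 + 9) = log_7(343) = log_7(343) = 3 ✓

x = 334


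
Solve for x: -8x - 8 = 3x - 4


Starting with: -8x - 8 = 3x - 4
Move all x terms to left: (-8 - 3)x = -4 + 8
Simplify: -11x = 4
Divide both sides by -11: x = -4/11

x = -4/11


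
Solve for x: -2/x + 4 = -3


Subtract 4 from both sides: -2/x = -7
Multiply both sides by x: -2 = -7 * x
Divide by -7: x = 2/7

x = 2/7


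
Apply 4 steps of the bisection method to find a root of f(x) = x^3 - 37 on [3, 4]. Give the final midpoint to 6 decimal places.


f(x) = x^3 - 37
f(3) = -10 < 0
f(4) = 27 > 0

Step 1: midpoint = (3.000000 + 4.000000)/2 = 3.500000
  f(3.500000) = 5.875000
  f(mid) > 0, so root is in [3.000000, 3.500000]

Step 2: midpoint = (3.000000 + 3.500000)/2 = 3.250000
  f(3.250000) = -2.671875
  f(mid) < 0, so root is in [3.250000, 3.500000]

Step 3: midpoint = (3.250000 + 3.500000)/2 = 3.375000
  f(3.375000) = 1.443359
  f(mid) > 0, so root is in [3.250000, 3.375000]

Step 4: midpoint = (3.250000 + 3.375000)/2 = 3.312500
  f(3.312500) = -0.653076
  f(mid) < 0, so root is in [3.312500, 3.375000]

midpoint = 3.312500


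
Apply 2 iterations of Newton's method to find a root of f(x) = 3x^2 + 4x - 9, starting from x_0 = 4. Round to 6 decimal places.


Newton's method: x_(n+1) = x_n - f(x_n)/f'(x_n)
f(x) = 3x^2 + 4x - 9
f'(x) = 6x + 4

Iteration 1:
  f(4.000000) = 55.000000
  f'(4.000000) = 28.000000
  x_1 = 4.000000 - (55.000000)/(28.000000) = 2.035714

Iteration 2:
  f(2.035714) = 11.575255
  f'(2.035714) = 16.214286
  x_2 = 2.035714 - (11.575255)/(16.214286) = 1.321822

x_2 = 1.321822


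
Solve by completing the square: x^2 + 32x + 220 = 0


Start: x^2 + 32x + 220 = 0
Move constant: x^2 + 32x = -220
Half of 32 is 16, squared is 256
Add 256 to both sides: x^2 + 32x + 256 = 36
(x + 16)^2 = 36
x + 16 = ±6
x = -16 + 6 = -10 or x = -16 - 6 = -22

x = -22, x = -10


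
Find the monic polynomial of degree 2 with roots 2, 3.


A monic polynomial with roots 2, 3 is:
p(x) = (x - 2)(x - 3)
After multiplying by (x - 2): x - 2
After multiplying by (x - 3): x^2 - 5x + 6

x^2 - 5x + 6


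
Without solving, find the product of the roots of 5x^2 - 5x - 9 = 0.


By Vieta's formulas for ax^2 + bx + c = 0:
  Sum of roots = -b/a
  Product of roots = c/a

Here a = 5, b = -5, c = -9
Sum = -(-5)/5 = 1
Product = -9/5 = -9/5

Product = -9/5


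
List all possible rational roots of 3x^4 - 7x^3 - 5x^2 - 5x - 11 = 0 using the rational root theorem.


Rational root theorem: possible roots are ±p/q where:
  p divides the constant term (-11): p ∈ {1, 11}
  q divides the leading coefficient (3): q ∈ {1, 3}

All possible rational roots: -11, -11/3, -1, -1/3, 1/3, 1, 11/3, 11

-11, -11/3, -1, -1/3, 1/3, 1, 11/3, 11


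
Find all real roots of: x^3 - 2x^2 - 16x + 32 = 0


Let p(x) = x^3 - 2x^2 - 16x + 32. By the rational root theorem (leading coefficient 1), any rational root is an integer divisor of 32: try ±1, ±2, ... in turn.
Test x = 1: value = 15 ≠ 0.
Test x = -1: value = 45 ≠ 0.
Test x = 2: value = 0 ✓, so (x - 2) is a factor.
Synthetic division by (x - 2): bring down 1; 1(2) - 2 = 0; 0(2) - 16 = -16; (-16)(2) + 32 = 0 → quotient x^2 - 16, remainder 0.
Solve the quadratic x^2 - 16 = 0: discriminant = 0^2 - 4(1)(-16) = 0 + 64 = 64.
sqrt(64) = 8, so x = (0 ± 8)/2: x = 4 or x = -4.

x = -4, x = 2, x = 4


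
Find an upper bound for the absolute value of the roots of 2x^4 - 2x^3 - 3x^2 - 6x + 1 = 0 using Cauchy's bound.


Cauchy's bound: all roots r satisfy |r| <= 1 + max(|a_i/a_n|) for i = 0,...,n-1
where a_n is the leading coefficient.

Coefficients: [2, -2, -3, -6, 1]
Leading coefficient a_n = 2
Ratios |a_i/a_n|: 1, 3/2, 3, 1/2
Maximum ratio: 3
Cauchy's bound: |r| <= 1 + 3 = 4

Upper bound = 4


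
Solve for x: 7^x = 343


Express both sides with the same base.
343 = 7^3
Since the bases match: x = 3

x = 3


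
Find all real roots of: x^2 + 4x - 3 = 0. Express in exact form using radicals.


Using the quadratic formula: x = (-b ± sqrt(b^2 - 4ac)) / (2a)
Here a = 1, b = 4, c = -3
Discriminant = b^2 - 4ac = 4^2 - 4(1)(-3) = 16 + 12 = 28
Since discriminant = 28 > 0, there are two real roots.
x = (-4 ± 2*sqrt(7)) / 2
Simplifying: x = -2 ± sqrt(7)
Numerically: x ≈ 0.6458 or x ≈ -4.6458

x = -2 + sqrt(7) or x = -2 - sqrt(7)


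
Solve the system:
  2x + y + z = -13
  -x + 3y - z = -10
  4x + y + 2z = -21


Using Cramer's rule. Expand each determinant along the first row.
D  = 2*[3*2 - (-1)*1] - 1*[(-1)*2 - (-1)*4] + 1*[(-1)*1 - 3*4]
  = 2*(7) - 1*(2) + 1*(-13) = -1
Dx = (-13)*[3*2 - (-1)*1] - 1*[(-10)*2 - (-1)*(-21)] + 1*[(-10)*1 - 3*(-21)]
  = (-13)*(7) - 1*(-41) + 1*(53) = 3
Dy = 2*[(-10)*2 - (-1)*(-21)] - (-13)*[(-1)*2 - (-1)*4] + 1*[(-1)*(-21) - (-10)*4]
  = 2*(-41) - (-13)*(2) + 1*(61) = 5
Dz = 2*[3*(-21) - (-10)*1] - 1*[(-1)*(-21) - (-10)*4] + (-13)*[(-1)*1 - 3*4]
  = 2*(-53) - 1*(61) + (-13)*(-13) = 2
x = Dx/D = 3/-1 = -3, y = Dy/D = 5/-1 = -5, z = Dz/D = 2/-1 = -2
Check eq1: (2)(-3) + (1)(-5) + (1)(-2) = -13 = -13 ✓
Check eq2: (-1)(-3) + (3)(-5) + (-1)(-2) = -10 = -10 ✓
Check eq3: (4)(-3) + (1)(-5) + (2)(-2) = -21 = -21 ✓

x = -3, y = -5, z = -2


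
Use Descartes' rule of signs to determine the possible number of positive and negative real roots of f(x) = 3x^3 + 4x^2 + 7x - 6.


Descartes' rule of signs:

For positive roots, count sign changes in f(x) = 3x^3 + 4x^2 + 7x - 6:
Signs of coefficients: +, +, +, -
Number of sign changes: 1
Possible positive real roots: 1

For negative roots, examine f(-x) = -3x^3 + 4x^2 - 7x - 6:
Signs of coefficients: -, +, -, -
Number of sign changes: 2
Possible negative real roots: 2, 0

Positive roots: 1; Negative roots: 2 or 0


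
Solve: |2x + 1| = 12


An absolute value equation |expr| = 12 gives two cases:
Case 1: 2x + 1 = 12
  2x = 11, so x = 11/2
Case 2: 2x + 1 = -12
  2x = -13, so x = -13/2

x = -13/2, x = 11/2


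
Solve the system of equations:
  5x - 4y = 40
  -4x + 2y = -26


Using Cramer's rule:
Determinant D = (5)(2) - (-4)(-4) = 10 - 16 = -6
Dx = (40)(2) - (-26)(-4) = 80 - 104 = -24
Dy = (5)(-26) - (-4)(40) = -130 + 160 = 30
x = Dx/D = -24/-6 = 4
y = Dy/D = 30/-6 = -5

x = 4, y = -5


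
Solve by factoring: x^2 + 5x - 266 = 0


We need two numbers that multiply to -266 and add to 5.
Those numbers are -14 and 19 (since (-14) * 19 = -266 and (-14) + 19 = 5).
So x^2 + 5x - 266 = (x - 14)(x + 19) = 0
Setting each factor to zero: x = 14 or x = -19

x = -19, x = 14


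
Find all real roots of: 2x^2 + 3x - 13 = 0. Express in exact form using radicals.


Using the quadratic formula: x = (-b ± sqrt(b^2 - 4ac)) / (2a)
Here a = 2, b = 3, c = -13
Discriminant = b^2 - 4ac = 3^2 - 4(2)(-13) = 9 + 104 = 113
Since discriminant = 113 > 0, there are two real roots.
x = (-3 ± sqrt(113)) / 4
Numerically: x ≈ 1.9075 or x ≈ -3.4075

x = (-3 + sqrt(113)) / 4 or x = (-3 - sqrt(113)) / 4


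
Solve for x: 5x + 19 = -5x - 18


Starting with: 5x + 19 = -5x - 18
Move all x terms to left: (5 + 5)x = -18 - 19
Simplify: 10x = -37
Divide both sides by 10: x = -37/10

x = -37/10


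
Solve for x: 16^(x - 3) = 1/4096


Express both sides with the same base.
1/4096 = 16^(-3)
Since the bases match, equate exponents: x - 3 = -3
So x = -3 - (-3) = 0

x = 0


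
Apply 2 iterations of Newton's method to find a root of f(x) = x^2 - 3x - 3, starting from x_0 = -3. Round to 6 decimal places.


Newton's method: x_(n+1) = x_n - f(x_n)/f'(x_n)
f(x) = x^2 - 3x - 3
f'(x) = 2x - 3

Iteration 1:
  f(-3.000000) = 15.000000
  f'(-3.000000) = -9.000000
  x_1 = -3.000000 - (15.000000)/(-9.000000) = -1.333333

Iteration 2:
  f(-1.333333) = 2.777778
  f'(-1.333333) = -5.666667
  x_2 = -1.333333 - (2.777778)/(-5.666667) = -0.843137

x_2 = -0.843137


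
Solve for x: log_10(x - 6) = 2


Convert to exponential form: x - 6 = 10^2 = 100
x = 100 + 6 = 106
Check: log_10(106 - 6) = log_10(100) = log_10(100) = 2 ✓

x = 106


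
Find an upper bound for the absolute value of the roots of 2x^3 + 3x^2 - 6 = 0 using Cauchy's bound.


Cauchy's bound: all roots r satisfy |r| <= 1 + max(|a_i/a_n|) for i = 0,...,n-1
where a_n is the leading coefficient.

Coefficients: [2, 3, 0, -6]
Leading coefficient a_n = 2
Ratios |a_i/a_n|: 3/2, 0, 3
Maximum ratio: 3
Cauchy's bound: |r| <= 1 + 3 = 4

Upper bound = 4


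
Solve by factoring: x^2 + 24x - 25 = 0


We need two numbers that multiply to -25 and add to 24.
Those numbers are -1 and 25 (since (-1) * 25 = -25 and (-1) + 25 = 24).
So x^2 + 24x - 25 = (x - 1)(x + 25) = 0
Setting each factor to zero: x = 1 or x = -25

x = -25, x = 1


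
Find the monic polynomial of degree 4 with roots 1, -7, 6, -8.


A monic polynomial with roots 1, -7, 6, -8 is:
p(x) = (x - 1)(x + 7)(x - 6)(x + 8)
After multiplying by (x - 1): x - 1
After multiplying by (x + 7): x^2 + 6x - 7
After multiplying by (x - 6): x^3 - 43x + 42
After multiplying by (x + 8): x^4 + 8x^3 - 43x^2 - 302x + 336

x^4 + 8x^3 - 43x^2 - 302x + 336


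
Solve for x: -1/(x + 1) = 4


Multiply both sides by (x + 1): -1 = 4(x + 1)
Distribute: -1 = 4x + 4
4x = -1 - 4 = -5
x = -5/4

x = -5/4


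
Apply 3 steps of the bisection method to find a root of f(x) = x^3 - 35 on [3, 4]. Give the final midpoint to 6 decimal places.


f(x) = x^3 - 35
f(3) = -8 < 0
f(4) = 29 > 0

Step 1: midpoint = (3.000000 + 4.000000)/2 = 3.500000
  f(3.500000) = 7.875000
  f(mid) > 0, so root is in [3.000000, 3.500000]

Step 2: midpoint = (3.000000 + 3.500000)/2 = 3.250000
  f(3.250000) = -0.671875
  f(mid) < 0, so root is in [3.250000, 3.500000]

Step 3: midpoint = (3.250000 + 3.500000)/2 = 3.375000
  f(3.375000) = 3.443359
  f(mid) > 0, so root is in [3.250000, 3.375000]

midpoint = 3.375000


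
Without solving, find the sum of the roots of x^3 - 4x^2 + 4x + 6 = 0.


By Vieta's formulas for x^3 + bx^2 + cx + d = 0:
  r1 + r2 + r3 = -b/a = 4
  r1*r2 + r1*r3 + r2*r3 = c/a = 4
  r1*r2*r3 = -d/a = -6


Sum = 4


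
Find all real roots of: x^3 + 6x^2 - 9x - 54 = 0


Let p(x) = x^3 + 6x^2 - 9x - 54. By the rational root theorem (leading coefficient 1), any rational root is an integer divisor of 54: try ±1, ±2, ... in turn.
Test x = 1: value = -56 ≠ 0.
Test x = -1: value = -40 ≠ 0.
Test x = 2: value = -40 ≠ 0.
Test x = -2: value = -20 ≠ 0.
Test x = 3: value = 0 ✓, so (x - 3) is a factor.
Synthetic division by (x - 3): bring down 1; 1(3) + 6 = 9; 9(3) - 9 = 18; 18(3) - 54 = 0 → quotient x^2 + 9x + 18, remainder 0.
Solve the quadratic x^2 + 9x + 18 = 0: discriminant = 9^2 - 4(1)(18) = 81 - 72 = 9.
sqrt(9) = 3, so x = (-9 ± 3)/2: x = -3 or x = -6.

x = -6, x = -3, x = 3


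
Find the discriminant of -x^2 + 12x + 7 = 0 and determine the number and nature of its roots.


For ax^2 + bx + c = 0, discriminant D = b^2 - 4ac
Here a = -1, b = 12, c = 7
D = (12)^2 - 4(-1)(7) = 144 + 28 = 172

D = 172 > 0 but not a perfect square
The equation has 2 distinct real irrational roots.

Discriminant = 172, 2 distinct real irrational roots


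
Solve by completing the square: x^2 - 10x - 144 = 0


Start: x^2 - 10x - 144 = 0
Move constant: x^2 - 10x = 144
Half of -10 is -5, squared is 25
Add 25 to both sides: x^2 - 10x + 25 = 169
(x - 5)^2 = 169
x - 5 = ±13
x = 5 + 13 = 18 or x = 5 - 13 = -8

x = -8, x = 18


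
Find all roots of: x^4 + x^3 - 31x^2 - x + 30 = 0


Let p(x) = x^4 + x^3 - 31x^2 - x + 30. By the rational root theorem (leading coefficient 1), any rational root is an integer divisor of 30: try ±1, ±2, ... in turn.
Test x = 1: value = 0 ✓, so (x - 1) is a factor.
Synthetic division by (x - 1): bring down 1; 1(1) + 1 = 2; 2(1) - 31 = -29; (-29)(1) - 1 = -30; (-30)(1) + 30 = 0 → quotient x^3 + 2x^2 - 29x - 30, remainder 0.
Continue with the quotient x^3 + 2x^2 - 29x - 30 (candidates must divide 30; re-test x = 1 first in case it repeats).
Test x = 1: value = -56 ≠ 0.
Test x = -1: value = 0 ✓, so (x + 1) is a factor.
Synthetic division by (x + 1): bring down 1; 1(-1) + 2 = 1; 1(-1) - 29 = -30; (-30)(-1) - 30 = 0 → quotient x^2 + x - 30, remainder 0.
Solve the quadratic x^2 + x - 30 = 0: discriminant = 1^2 - 4(1)(-30) = 1 + 120 = 121.
sqrt(121) = 11, so x = (-1 ± 11)/2: x = 5 or x = -6.
Collecting all roots found:

x = -6, x = -1, x = 1, x = 5


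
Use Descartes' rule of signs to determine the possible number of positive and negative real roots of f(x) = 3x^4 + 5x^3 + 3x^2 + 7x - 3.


Descartes' rule of signs:

For positive roots, count sign changes in f(x) = 3x^4 + 5x^3 + 3x^2 + 7x - 3:
Signs of coefficients: +, +, +, +, -
Number of sign changes: 1
Possible positive real roots: 1

For negative roots, examine f(-x) = 3x^4 - 5x^3 + 3x^2 - 7x - 3:
Signs of coefficients: +, -, +, -, -
Number of sign changes: 3
Possible negative real roots: 3, 1

Positive roots: 1; Negative roots: 3 or 1


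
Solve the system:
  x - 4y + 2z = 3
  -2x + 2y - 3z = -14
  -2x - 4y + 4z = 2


Using Cramer's rule. Expand each determinant along the first row.
D  = 1*[2*4 - (-3)*(-4)] - (-4)*[(-2)*4 - (-3)*(-2)] + 2*[(-2)*(-4) - 2*(-2)]
  = 1*(-4) - (-4)*(-14) + 2*(12) = -36
Dx = 3*[2*4 - (-3)*(-4)] - (-4)*[(-14)*4 - (-3)*2] + 2*[(-14)*(-4) - 2*2]
  = 3*(-4) - (-4)*(-50) + 2*(52) = -108
Dy = 1*[(-14)*4 - (-3)*2] - 3*[(-2)*4 - (-3)*(-2)] + 2*[(-2)*2 - (-14)*(-2)]
  = 1*(-50) - 3*(-14) + 2*(-32) = -72
Dz = 1*[2*2 - (-14)*(-4)] - (-4)*[(-2)*2 - (-14)*(-2)] + 3*[(-2)*(-4) - 2*(-2)]
  = 1*(-52) - (-4)*(-32) + 3*(12) = -144
x = Dx/D = -108/-36 = 3, y = Dy/D = -72/-36 = 2, z = Dz/D = -144/-36 = 4
Check eq1: (1)(3) + (-4)(2) + (2)(4) = 3 = 3 ✓
Check eq2: (-2)(3) + (2)(2) + (-3)(4) = -14 = -14 ✓
Check eq3: (-2)(3) + (-4)(2) + (4)(4) = 2 = 2 ✓

x = 3, y = 2, z = 4


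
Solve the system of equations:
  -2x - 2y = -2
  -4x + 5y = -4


Using Cramer's rule:
Determinant D = (-2)(5) - (-4)(-2) = -10 - 8 = -18
Dx = (-2)(5) - (-4)(-2) = -10 - 8 = -18
Dy = (-2)(-4) - (-4)(-2) = 8 - 8 = 0
x = Dx/D = -18/-18 = 1
y = Dy/D = 0/-18 = 0

x = 1, y = 0


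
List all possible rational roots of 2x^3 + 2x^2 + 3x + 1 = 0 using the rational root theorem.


Rational root theorem: possible roots are ±p/q where:
  p divides the constant term (1): p ∈ {1}
  q divides the leading coefficient (2): q ∈ {1, 2}

All possible rational roots: -1, -1/2, 1/2, 1

-1, -1/2, 1/2, 1


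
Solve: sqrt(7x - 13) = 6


Square both sides: 7x - 13 = 6^2 = 36
7x = 36 + 13 = 49
x = 7
Check: sqrt(7*7 - 13) = sqrt(36) = 6 ✓

x = 7


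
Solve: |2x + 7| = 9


An absolute value equation |expr| = 9 gives two cases:
Case 1: 2x + 7 = 9
  2x = 2, so x = 1
Case 2: 2x + 7 = -9
  2x = -16, so x = -8

x = -8, x = 1


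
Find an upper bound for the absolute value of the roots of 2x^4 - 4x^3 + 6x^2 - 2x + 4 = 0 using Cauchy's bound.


Cauchy's bound: all roots r satisfy |r| <= 1 + max(|a_i/a_n|) for i = 0,...,n-1
where a_n is the leading coefficient.

Coefficients: [2, -4, 6, -2, 4]
Leading coefficient a_n = 2
Ratios |a_i/a_n|: 2, 3, 1, 2
Maximum ratio: 3
Cauchy's bound: |r| <= 1 + 3 = 4

Upper bound = 4


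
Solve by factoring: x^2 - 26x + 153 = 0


We need two numbers that multiply to 153 and add to -26.
Those numbers are -9 and -17 (since (-9) * (-17) = 153 and (-9) + (-17) = -26).
So x^2 - 26x + 153 = (x - 9)(x - 17) = 0
Setting each factor to zero: x = 9 or x = 17

x = 9, x = 17


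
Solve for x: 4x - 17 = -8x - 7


Starting with: 4x - 17 = -8x - 7
Move all x terms to left: (4 + 8)x = -7 + 17
Simplify: 12x = 10
Divide both sides by 12: x = 5/6

x = 5/6


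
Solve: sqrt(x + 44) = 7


Square both sides: x + 44 = 7^2 = 49
x = 49 - 44 = 5
x = 5
Check: sqrt(1*5 + 44) = sqrt(49) = 7 ✓

x = 5


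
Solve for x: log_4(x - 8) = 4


Convert to exponential form: x - 8 = 4^4 = 256
x = 256 + 8 = 264
Check: log_4(264 - 8) = log_4(256) = log_4(256) = 4 ✓

x = 264


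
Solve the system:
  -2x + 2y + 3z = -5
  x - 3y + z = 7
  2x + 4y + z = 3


Using Cramer's rule. Expand each determinant along the first row.
D  = (-2)*[(-3)*1 - 1*4] - 2*[1*1 - 1*2] + 3*[1*4 - (-3)*2]
  = (-2)*(-7) - 2*(-1) + 3*(10) = 46
Dx = (-5)*[(-3)*1 - 1*4] - 2*[7*1 - 1*3] + 3*[7*4 - (-3)*3]
  = (-5)*(-7) - 2*(4) + 3*(37) = 138
Dy = (-2)*[7*1 - 1*3] - (-5)*[1*1 - 1*2] + 3*[1*3 - 7*2]
  = (-2)*(4) - (-5)*(-1) + 3*(-11) = -46
Dz = (-2)*[(-3)*3 - 7*4] - 2*[1*3 - 7*2] + (-5)*[1*4 - (-3)*2]
  = (-2)*(-37) - 2*(-11) + (-5)*(10) = 46
x = Dx/D = 138/46 = 3, y = Dy/D = -46/46 = -1, z = Dz/D = 46/46 = 1
Check eq1: (-2)(3) + (2)(-1) + (3)(1) = -5 = -5 ✓
Check eq2: (1)(3) + (-3)(-1) + (1)(1) = 7 = 7 ✓
Check eq3: (2)(3) + (4)(-1) + (1)(1) = 3 = 3 ✓

x = 3, y = -1, z = 1


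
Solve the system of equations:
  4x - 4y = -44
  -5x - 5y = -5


Using Cramer's rule:
Determinant D = (4)(-5) - (-5)(-4) = -20 - 20 = -40
Dx = (-44)(-5) - (-5)(-4) = 220 - 20 = 200
Dy = (4)(-5) - (-5)(-44) = -20 - 220 = -240
x = Dx/D = 200/-40 = -5
y = Dy/D = -240/-40 = 6

x = -5, y = 6


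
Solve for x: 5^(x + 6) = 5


Express both sides with the same base.
5 = 5^1
Since the bases match, equate exponents: x + 6 = 1
So x = 1 - (6) = -5

x = -5


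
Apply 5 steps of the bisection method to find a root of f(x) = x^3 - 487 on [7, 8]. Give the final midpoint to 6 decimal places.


f(x) = x^3 - 487
f(7) = -144 < 0
f(8) = 25 > 0

Step 1: midpoint = (7.000000 + 8.000000)/2 = 7.500000
  f(7.500000) = -65.125000
  f(mid) < 0, so root is in [7.500000, 8.000000]

Step 2: midpoint = (7.500000 + 8.000000)/2 = 7.750000
  f(7.750000) = -21.515625
  f(mid) < 0, so root is in [7.750000, 8.000000]

Step 3: midpoint = (7.750000 + 8.000000)/2 = 7.875000
  f(7.875000) = 1.373047
  f(mid) > 0, so root is in [7.750000, 7.875000]

Step 4: midpoint = (7.750000 + 7.875000)/2 = 7.812500
  f(7.812500) = -10.162842
  f(mid) < 0, so root is in [7.812500, 7.875000]

Step 5: midpoint = (7.812500 + 7.875000)/2 = 7.843750
  f(7.843750) = -4.417877
  f(mid) < 0, so root is in [7.843750, 7.875000]

midpoint = 7.843750


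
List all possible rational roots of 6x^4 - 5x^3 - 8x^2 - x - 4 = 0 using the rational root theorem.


Rational root theorem: possible roots are ±p/q where:
  p divides the constant term (-4): p ∈ {1, 2, 4}
  q divides the leading coefficient (6): q ∈ {1, 2, 3, 6}

All possible rational roots: -4, -2, -4/3, -1, -2/3, -1/2, -1/3, -1/6, 1/6, 1/3, 1/2, 2/3, 1, 4/3, 2, 4

-4, -2, -4/3, -1, -2/3, -1/2, -1/3, -1/6, 1/6, 1/3, 1/2, 2/3, 1, 4/3, 2, 4


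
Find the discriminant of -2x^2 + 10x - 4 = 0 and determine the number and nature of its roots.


For ax^2 + bx + c = 0, discriminant D = b^2 - 4ac
Here a = -2, b = 10, c = -4
D = (10)^2 - 4(-2)(-4) = 100 - 32 = 68

D = 68 > 0 but not a perfect square
The equation has 2 distinct real irrational roots.

Discriminant = 68, 2 distinct real irrational roots


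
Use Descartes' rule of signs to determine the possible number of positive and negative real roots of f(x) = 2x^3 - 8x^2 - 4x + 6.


Descartes' rule of signs:

For positive roots, count sign changes in f(x) = 2x^3 - 8x^2 - 4x + 6:
Signs of coefficients: +, -, -, +
Number of sign changes: 2
Possible positive real roots: 2, 0

For negative roots, examine f(-x) = -2x^3 - 8x^2 + 4x + 6:
Signs of coefficients: -, -, +, +
Number of sign changes: 1
Possible negative real roots: 1

Positive roots: 2 or 0; Negative roots: 1


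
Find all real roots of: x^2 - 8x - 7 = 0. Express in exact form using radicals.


Using the quadratic formula: x = (-b ± sqrt(b^2 - 4ac)) / (2a)
Here a = 1, b = -8, c = -7
Discriminant = b^2 - 4ac = (-8)^2 - 4(1)(-7) = 64 + 28 = 92
Since discriminant = 92 > 0, there are two real roots.
x = (8 ± 2*sqrt(23)) / 2
Simplifying: x = 4 ± sqrt(23)
Numerically: x ≈ 8.7958 or x ≈ -0.7958

x = 4 + sqrt(23) or x = 4 - sqrt(23)


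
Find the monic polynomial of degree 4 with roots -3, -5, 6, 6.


A monic polynomial with roots -3, -5, 6, 6 is:
p(x) = (x + 3)(x + 5)(x - 6)(x - 6)
After multiplying by (x + 3): x + 3
After multiplying by (x + 5): x^2 + 8x + 15
After multiplying by (x - 6): x^3 + 2x^2 - 33x - 90
After multiplying by (x - 6): x^4 - 4x^3 - 45x^2 + 108x + 540

x^4 - 4x^3 - 45x^2 + 108x + 540


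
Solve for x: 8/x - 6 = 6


Subtract -6 from both sides: 8/x = 12
Multiply both sides by x: 8 = 12 * x
Divide by 12: x = 2/3

x = 2/3


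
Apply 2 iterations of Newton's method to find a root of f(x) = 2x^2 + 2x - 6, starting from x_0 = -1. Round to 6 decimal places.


Newton's method: x_(n+1) = x_n - f(x_n)/f'(x_n)
f(x) = 2x^2 + 2x - 6
f'(x) = 4x + 2

Iteration 1:
  f(-1.000000) = -6.000000
  f'(-1.000000) = -2.000000
  x_1 = -1.000000 - (-6.000000)/(-2.000000) = -4.000000

Iteration 2:
  f(-4.000000) = 18.000000
  f'(-4.000000) = -14.000000
  x_2 = -4.000000 - (18.000000)/(-14.000000) = -2.714286

x_2 = -2.714286


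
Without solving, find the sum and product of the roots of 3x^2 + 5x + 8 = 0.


By Vieta's formulas for ax^2 + bx + c = 0:
  Sum of roots = -b/a
  Product of roots = c/a

Here a = 3, b = 5, c = 8
Sum = -(5)/3 = -5/3
Product = 8/3 = 8/3

Sum = -5/3, Product = 8/3


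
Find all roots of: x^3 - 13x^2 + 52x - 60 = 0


Let p(x) = x^3 - 13x^2 + 52x - 60. By the rational root theorem (leading coefficient 1), any rational root is an integer divisor of 60: try ±1, ±2, ... in turn.
Test x = 1: value = -20 ≠ 0.
Test x = -1: value = -126 ≠ 0.
Test x = 2: value = 0 ✓, so (x - 2) is a factor.
Synthetic division by (x - 2): bring down 1; 1(2) - 13 = -11; (-11)(2) + 52 = 30; 30(2) - 60 = 0 → quotient x^2 - 11x + 30, remainder 0.
Solve the quadratic x^2 - 11x + 30 = 0: discriminant = (-11)^2 - 4(1)(30) = 121 - 120 = 1.
sqrt(1) = 1, so x = (11 ± 1)/2: x = 6 or x = 5.
Collecting all roots found:

x = 2, x = 5, x = 6


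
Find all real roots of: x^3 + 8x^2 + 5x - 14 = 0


Let p(x) = x^3 + 8x^2 + 5x - 14. By the rational root theorem (leading coefficient 1), any rational root is an integer divisor of 14: try ±1, ±2, ... in turn.
Test x = 1: value = 0 ✓, so (x - 1) is a factor.
Synthetic division by (x - 1): bring down 1; 1(1) + 8 = 9; 9(1) + 5 = 14; 14(1) - 14 = 0 → quotient x^2 + 9x + 14, remainder 0.
Solve the quadratic x^2 + 9x + 14 = 0: discriminant = 9^2 - 4(1)(14) = 81 - 56 = 25.
sqrt(25) = 5, so x = (-9 ± 5)/2: x = -2 or x = -7.

x = -7, x = -2, x = 1


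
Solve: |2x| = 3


An absolute value equation |expr| = 3 gives two cases:
Case 1: 2x = 3
  2x = 3, so x = 3/2
Case 2: 2x = -3
  2x = -3, so x = -3/2

x = -3/2, x = 3/2


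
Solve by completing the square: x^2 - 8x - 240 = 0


Start: x^2 - 8x - 240 = 0
Move constant: x^2 - 8x = 240
Half of -8 is -4, squared is 16
Add 16 to both sides: x^2 - 8x + 16 = 256
(x - 4)^2 = 256
x - 4 = ±16
x = 4 + 16 = 20 or x = 4 - 16 = -12

x = -12, x = 20


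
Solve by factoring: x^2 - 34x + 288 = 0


We need two numbers that multiply to 288 and add to -34.
Those numbers are -16 and -18 (since (-16) * (-18) = 288 and (-16) + (-18) = -34).
So x^2 - 34x + 288 = (x - 16)(x - 18) = 0
Setting each factor to zero: x = 16 or x = 18

x = 16, x = 18


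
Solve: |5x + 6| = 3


An absolute value equation |expr| = 3 gives two cases:
Case 1: 5x + 6 = 3
  5x = -3, so x = -3/5
Case 2: 5x + 6 = -3
  5x = -9, so x = -9/5

x = -9/5, x = -3/5


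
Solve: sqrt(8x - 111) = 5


Square both sides: 8x - 111 = 5^2 = 25
8x = 25 + 111 = 136
x = 17
Check: sqrt(8*17 - 111) = sqrt(25) = 5 ✓

x = 17


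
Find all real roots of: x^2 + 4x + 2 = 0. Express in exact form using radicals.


Using the quadratic formula: x = (-b ± sqrt(b^2 - 4ac)) / (2a)
Here a = 1, b = 4, c = 2
Discriminant = b^2 - 4ac = 4^2 - 4(1)(2) = 16 - 8 = 8
Since discriminant = 8 > 0, there are two real roots.
x = (-4 ± 2*sqrt(2)) / 2
Simplifying: x = -2 ± sqrt(2)
Numerically: x ≈ -0.5858 or x ≈ -3.4142

x = -2 + sqrt(2) or x = -2 - sqrt(2)


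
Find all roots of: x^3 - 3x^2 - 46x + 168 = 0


Let p(x) = x^3 - 3x^2 - 46x + 168. By the rational root theorem (leading coefficient 1), any rational root is an integer divisor of 168: try ±1, ±2, ... in turn.
Test x = 1: value = 120 ≠ 0.
Test x = -1: value = 210 ≠ 0.
Test x = 2: value = 72 ≠ 0.
Test x = -2: value = 240 ≠ 0.
Test x = 3: value = 30 ≠ 0.
Test x = -3: value = 252 ≠ 0.
Test x = 4: value = 0 ✓, so (x - 4) is a factor.
Synthetic division by (x - 4): bring down 1; 1(4) - 3 = 1; 1(4) - 46 = -42; (-42)(4) + 168 = 0 → quotient x^2 + x - 42, remainder 0.
Solve the quadratic x^2 + x - 42 = 0: discriminant = 1^2 - 4(1)(-42) = 1 + 168 = 169.
sqrt(169) = 13, so x = (-1 ± 13)/2: x = 6 or x = -7.
Collecting all roots found:

x = -7, x = 4, x = 6


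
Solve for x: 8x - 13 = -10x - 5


Starting with: 8x - 13 = -10x - 5
Move all x terms to left: (8 + 10)x = -5 + 13
Simplify: 18x = 8
Divide both sides by 18: x = 4/9

x = 4/9


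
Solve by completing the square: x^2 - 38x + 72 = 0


Start: x^2 - 38x + 72 = 0
Move constant: x^2 - 38x = -72
Half of -38 is -19, squared is 361
Add 361 to both sides: x^2 - 38x + 361 = 289
(x - 19)^2 = 289
x - 19 = ±17
x = 19 + 17 = 36 or x = 19 - 17 = 2

x = 2, x = 36


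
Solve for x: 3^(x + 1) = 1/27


Express both sides with the same base.
1/27 = 3^(-3)
Since the bases match, equate exponents: x + 1 = -3
So x = -3 - (1) = -4

x = -4


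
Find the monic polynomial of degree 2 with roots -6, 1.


A monic polynomial with roots -6, 1 is:
p(x) = (x + 6)(x - 1)
After multiplying by (x + 6): x + 6
After multiplying by (x - 1): x^2 + 5x - 6

x^2 + 5x - 6


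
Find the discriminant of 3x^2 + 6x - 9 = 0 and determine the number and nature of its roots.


For ax^2 + bx + c = 0, discriminant D = b^2 - 4ac
Here a = 3, b = 6, c = -9
D = (6)^2 - 4(3)(-9) = 36 + 108 = 144

D = 144 > 0 and is a perfect square (sqrt = 12)
The equation has 2 distinct real rational roots.

Discriminant = 144, 2 distinct real rational roots


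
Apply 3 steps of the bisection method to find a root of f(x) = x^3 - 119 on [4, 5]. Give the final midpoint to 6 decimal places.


f(x) = x^3 - 119
f(4) = -55 < 0
f(5) = 6 > 0

Step 1: midpoint = (4.000000 + 5.000000)/2 = 4.500000
  f(4.500000) = -27.875000
  f(mid) < 0, so root is in [4.500000, 5.000000]

Step 2: midpoint = (4.500000 + 5.000000)/2 = 4.750000
  f(4.750000) = -11.828125
  f(mid) < 0, so root is in [4.750000, 5.000000]

Step 3: midpoint = (4.750000 + 5.000000)/2 = 4.875000
  f(4.875000) = -3.142578
  f(mid) < 0, so root is in [4.875000, 5.000000]

midpoint = 4.875000


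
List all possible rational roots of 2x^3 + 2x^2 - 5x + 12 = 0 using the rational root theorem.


Rational root theorem: possible roots are ±p/q where:
  p divides the constant term (12): p ∈ {1, 2, 3, 4, 6, 12}
  q divides the leading coefficient (2): q ∈ {1, 2}

All possible rational roots: -12, -6, -4, -3, -2, -3/2, -1, -1/2, 1/2, 1, 3/2, 2, 3, 4, 6, 12

-12, -6, -4, -3, -2, -3/2, -1, -1/2, 1/2, 1, 3/2, 2, 3, 4, 6, 12


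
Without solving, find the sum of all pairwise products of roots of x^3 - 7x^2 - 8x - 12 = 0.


By Vieta's formulas for x^3 + bx^2 + cx + d = 0:
  r1 + r2 + r3 = -b/a = 7
  r1*r2 + r1*r3 + r2*r3 = c/a = -8
  r1*r2*r3 = -d/a = 12


Sum of pairwise products = -8


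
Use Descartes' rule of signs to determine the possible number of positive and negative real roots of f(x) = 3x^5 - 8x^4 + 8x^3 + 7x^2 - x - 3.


Descartes' rule of signs:

For positive roots, count sign changes in f(x) = 3x^5 - 8x^4 + 8x^3 + 7x^2 - x - 3:
Signs of coefficients: +, -, +, +, -, -
Number of sign changes: 3
Possible positive real roots: 3, 1

For negative roots, examine f(-x) = -3x^5 - 8x^4 - 8x^3 + 7x^2 + x - 3:
Signs of coefficients: -, -, -, +, +, -
Number of sign changes: 2
Possible negative real roots: 2, 0

Positive roots: 3 or 1; Negative roots: 2 or 0


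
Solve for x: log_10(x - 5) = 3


Convert to exponential form: x - 5 = 10^3 = 1000
x = 1000 + 5 = 1005
Check: log_10(1005 - 5) = log_10(1000) = log_10(1000) = 3 ✓

x = 1005


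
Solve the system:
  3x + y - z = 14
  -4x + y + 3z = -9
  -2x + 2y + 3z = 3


Using Cramer's rule. Expand each determinant along the first row.
D  = 3*[1*3 - 3*2] - 1*[(-4)*3 - 3*(-2)] + (-1)*[(-4)*2 - 1*(-2)]
  = 3*(-3) - 1*(-6) + (-1)*(-6) = 3
Dx = 14*[1*3 - 3*2] - 1*[(-9)*3 - 3*3] + (-1)*[(-9)*2 - 1*3]
  = 14*(-3) - 1*(-36) + (-1)*(-21) = 15
Dy = 3*[(-9)*3 - 3*3] - 14*[(-4)*3 - 3*(-2)] + (-1)*[(-4)*3 - (-9)*(-2)]
  = 3*(-36) - 14*(-6) + (-1)*(-30) = 6
Dz = 3*[1*3 - (-9)*2] - 1*[(-4)*3 - (-9)*(-2)] + 14*[(-4)*2 - 1*(-2)]
  = 3*(21) - 1*(-30) + 14*(-6) = 9
x = Dx/D = 15/3 = 5, y = Dy/D = 6/3 = 2, z = Dz/D = 9/3 = 3
Check eq1: (3)(5) + (1)(2) + (-1)(3) = 14 = 14 ✓
Check eq2: (-4)(5) + (1)(2) + (3)(3) = -9 = -9 ✓
Check eq3: (-2)(5) + (2)(2) + (3)(3) = 3 = 3 ✓

x = 5, y = 2, z = 3


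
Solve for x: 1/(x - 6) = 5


Multiply both sides by (x - 6): 1 = 5(x - 6)
Distribute: 1 = 5x - 30
5x = 1 + 30 = 31
x = 31/5

x = 31/5


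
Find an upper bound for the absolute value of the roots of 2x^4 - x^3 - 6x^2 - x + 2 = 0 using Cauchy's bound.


Cauchy's bound: all roots r satisfy |r| <= 1 + max(|a_i/a_n|) for i = 0,...,n-1
where a_n is the leading coefficient.

Coefficients: [2, -1, -6, -1, 2]
Leading coefficient a_n = 2
Ratios |a_i/a_n|: 1/2, 3, 1/2, 1
Maximum ratio: 3
Cauchy's bound: |r| <= 1 + 3 = 4

Upper bound = 4


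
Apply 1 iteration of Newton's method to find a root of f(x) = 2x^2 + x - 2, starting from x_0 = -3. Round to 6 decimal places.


Newton's method: x_(n+1) = x_n - f(x_n)/f'(x_n)
f(x) = 2x^2 + x - 2
f'(x) = 4x + 1

Iteration 1:
  f(-3.000000) = 13.000000
  f'(-3.000000) = -11.000000
  x_1 = -3.000000 - (13.000000)/(-11.000000) = -1.818182

x_1 = -1.818182


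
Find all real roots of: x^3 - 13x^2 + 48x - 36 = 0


Let p(x) = x^3 - 13x^2 + 48x - 36. By the rational root theorem (leading coefficient 1), any rational root is an integer divisor of 36: try ±1, ±2, ... in turn.
Test x = 1: value = 0 ✓, so (x - 1) is a factor.
Synthetic division by (x - 1): bring down 1; 1(1) - 13 = -12; (-12)(1) + 48 = 36; 36(1) - 36 = 0 → quotient x^2 - 12x + 36, remainder 0.
Solve the quadratic x^2 - 12x + 36 = 0: discriminant = (-12)^2 - 4(1)(36) = 144 - 144 = 0.
Discriminant = 0, so a double root: x = 12/2 = 6.

x = 1, x = 6 (multiplicity 2)


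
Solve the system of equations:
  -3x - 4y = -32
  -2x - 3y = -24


Using Cramer's rule:
Determinant D = (-3)(-3) - (-2)(-4) = 9 - 8 = 1
Dx = (-32)(-3) - (-24)(-4) = 96 - 96 = 0
Dy = (-3)(-24) - (-2)(-32) = 72 - 64 = 8
x = Dx/D = 0/1 = 0
y = Dy/D = 8/1 = 8

x = 0, y = 8


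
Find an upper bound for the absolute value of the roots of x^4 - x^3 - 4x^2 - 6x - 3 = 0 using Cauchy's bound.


Cauchy's bound: all roots r satisfy |r| <= 1 + max(|a_i/a_n|) for i = 0,...,n-1
where a_n is the leading coefficient.

Coefficients: [1, -1, -4, -6, -3]
Leading coefficient a_n = 1
Ratios |a_i/a_n|: 1, 4, 6, 3
Maximum ratio: 6
Cauchy's bound: |r| <= 1 + 6 = 7

Upper bound = 7
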